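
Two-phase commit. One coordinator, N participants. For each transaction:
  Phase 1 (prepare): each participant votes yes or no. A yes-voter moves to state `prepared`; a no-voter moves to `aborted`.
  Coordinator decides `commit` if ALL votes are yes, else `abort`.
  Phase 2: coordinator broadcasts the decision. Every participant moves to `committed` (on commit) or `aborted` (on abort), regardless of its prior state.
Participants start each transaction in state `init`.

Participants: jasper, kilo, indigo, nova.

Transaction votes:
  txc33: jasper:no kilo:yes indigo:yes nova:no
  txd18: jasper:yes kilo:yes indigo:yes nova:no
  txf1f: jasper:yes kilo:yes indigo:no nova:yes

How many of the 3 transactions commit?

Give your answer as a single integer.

txc33: no from jasper, nova -> abort (commits=0)
txd18: no from nova -> abort (commits=0)
txf1f: no from indigo -> abort (commits=0)

Answer: 0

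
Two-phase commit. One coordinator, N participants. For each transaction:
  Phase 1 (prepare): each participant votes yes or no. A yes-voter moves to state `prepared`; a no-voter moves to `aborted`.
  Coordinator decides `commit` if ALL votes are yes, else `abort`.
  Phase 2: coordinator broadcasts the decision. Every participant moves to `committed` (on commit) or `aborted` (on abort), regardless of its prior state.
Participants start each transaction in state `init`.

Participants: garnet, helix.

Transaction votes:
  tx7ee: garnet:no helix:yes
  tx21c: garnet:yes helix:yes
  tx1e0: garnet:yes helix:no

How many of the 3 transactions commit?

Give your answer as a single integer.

tx7ee: no from garnet -> abort (commits=0)
tx21c: all yes -> commit (commits=1)
tx1e0: no from helix -> abort (commits=1)

Answer: 1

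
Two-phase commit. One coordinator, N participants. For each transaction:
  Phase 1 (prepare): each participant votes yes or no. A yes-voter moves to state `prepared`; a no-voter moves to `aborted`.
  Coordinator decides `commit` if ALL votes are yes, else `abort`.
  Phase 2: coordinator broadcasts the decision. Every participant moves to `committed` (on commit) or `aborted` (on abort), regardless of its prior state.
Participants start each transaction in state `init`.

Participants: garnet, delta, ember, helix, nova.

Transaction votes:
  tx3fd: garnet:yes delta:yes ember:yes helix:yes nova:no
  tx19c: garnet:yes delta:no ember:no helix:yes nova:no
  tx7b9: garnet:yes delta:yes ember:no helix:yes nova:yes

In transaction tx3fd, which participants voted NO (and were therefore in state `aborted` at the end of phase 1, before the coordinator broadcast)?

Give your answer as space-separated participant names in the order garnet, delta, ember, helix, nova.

Answer: nova

Derivation:
Txn tx3fd phase 1: garnet yes -> prepared; delta yes -> prepared; ember yes -> prepared; helix yes -> prepared; nova no -> aborted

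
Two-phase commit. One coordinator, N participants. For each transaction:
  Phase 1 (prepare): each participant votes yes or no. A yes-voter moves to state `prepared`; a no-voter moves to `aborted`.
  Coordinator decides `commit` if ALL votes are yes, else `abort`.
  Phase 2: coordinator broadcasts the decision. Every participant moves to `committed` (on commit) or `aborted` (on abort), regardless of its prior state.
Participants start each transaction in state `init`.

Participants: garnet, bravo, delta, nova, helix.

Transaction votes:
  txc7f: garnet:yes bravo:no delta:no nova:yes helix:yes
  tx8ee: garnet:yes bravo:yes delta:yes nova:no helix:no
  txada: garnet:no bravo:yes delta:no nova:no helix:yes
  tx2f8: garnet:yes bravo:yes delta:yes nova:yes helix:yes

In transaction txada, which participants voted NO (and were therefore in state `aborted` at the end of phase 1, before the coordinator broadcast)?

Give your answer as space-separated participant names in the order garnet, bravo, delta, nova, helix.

Answer: garnet delta nova

Derivation:
Txn txada phase 1: garnet no -> aborted; bravo yes -> prepared; delta no -> aborted; nova no -> aborted; helix yes -> prepared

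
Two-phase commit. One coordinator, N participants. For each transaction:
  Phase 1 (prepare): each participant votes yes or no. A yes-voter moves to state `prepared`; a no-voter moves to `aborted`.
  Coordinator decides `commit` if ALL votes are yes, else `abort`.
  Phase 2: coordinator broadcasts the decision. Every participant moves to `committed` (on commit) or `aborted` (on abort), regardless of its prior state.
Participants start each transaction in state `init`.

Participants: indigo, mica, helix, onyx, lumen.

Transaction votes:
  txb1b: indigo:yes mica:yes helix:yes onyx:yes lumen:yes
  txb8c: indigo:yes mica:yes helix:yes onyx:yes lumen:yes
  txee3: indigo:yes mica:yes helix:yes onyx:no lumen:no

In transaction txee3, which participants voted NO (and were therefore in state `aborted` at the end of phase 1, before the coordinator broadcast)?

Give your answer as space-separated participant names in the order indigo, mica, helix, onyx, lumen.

Answer: onyx lumen

Derivation:
Txn txee3 phase 1: indigo yes -> prepared; mica yes -> prepared; helix yes -> prepared; onyx no -> aborted; lumen no -> aborted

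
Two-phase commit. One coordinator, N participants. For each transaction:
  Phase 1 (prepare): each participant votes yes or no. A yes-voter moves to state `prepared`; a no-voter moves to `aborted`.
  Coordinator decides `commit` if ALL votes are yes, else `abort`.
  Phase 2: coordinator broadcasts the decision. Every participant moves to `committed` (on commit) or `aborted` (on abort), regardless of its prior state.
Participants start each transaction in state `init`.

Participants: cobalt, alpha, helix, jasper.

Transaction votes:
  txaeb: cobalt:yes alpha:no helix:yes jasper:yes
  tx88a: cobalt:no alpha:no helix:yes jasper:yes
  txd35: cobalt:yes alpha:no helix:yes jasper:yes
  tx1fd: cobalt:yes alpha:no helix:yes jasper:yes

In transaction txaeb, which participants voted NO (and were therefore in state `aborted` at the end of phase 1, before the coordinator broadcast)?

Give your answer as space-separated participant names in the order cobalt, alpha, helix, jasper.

Txn txaeb phase 1: cobalt yes -> prepared; alpha no -> aborted; helix yes -> prepared; jasper yes -> prepared

Answer: alpha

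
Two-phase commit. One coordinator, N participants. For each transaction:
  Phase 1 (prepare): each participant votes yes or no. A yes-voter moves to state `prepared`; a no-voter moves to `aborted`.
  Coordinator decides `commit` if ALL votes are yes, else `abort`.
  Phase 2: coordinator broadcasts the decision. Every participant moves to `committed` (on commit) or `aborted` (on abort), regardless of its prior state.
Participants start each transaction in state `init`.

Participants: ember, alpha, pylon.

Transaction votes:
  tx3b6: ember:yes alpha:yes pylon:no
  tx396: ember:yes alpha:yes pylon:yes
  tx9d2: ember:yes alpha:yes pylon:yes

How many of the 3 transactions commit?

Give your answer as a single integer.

Answer: 2

Derivation:
tx3b6: no from pylon -> abort (commits=0)
tx396: all yes -> commit (commits=1)
tx9d2: all yes -> commit (commits=2)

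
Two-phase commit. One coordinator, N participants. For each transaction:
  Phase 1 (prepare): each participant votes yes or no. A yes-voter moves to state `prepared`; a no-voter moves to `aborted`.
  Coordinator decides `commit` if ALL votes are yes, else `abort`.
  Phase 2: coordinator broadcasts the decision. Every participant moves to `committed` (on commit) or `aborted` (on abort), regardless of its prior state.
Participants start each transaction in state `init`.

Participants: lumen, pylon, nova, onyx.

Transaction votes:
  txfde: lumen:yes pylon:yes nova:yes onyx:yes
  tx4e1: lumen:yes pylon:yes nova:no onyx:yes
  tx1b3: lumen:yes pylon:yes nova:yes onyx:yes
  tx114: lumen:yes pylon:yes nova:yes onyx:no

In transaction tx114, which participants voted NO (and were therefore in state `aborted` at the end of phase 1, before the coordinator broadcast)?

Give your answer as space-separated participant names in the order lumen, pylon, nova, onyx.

Answer: onyx

Derivation:
Txn tx114 phase 1: lumen yes -> prepared; pylon yes -> prepared; nova yes -> prepared; onyx no -> aborted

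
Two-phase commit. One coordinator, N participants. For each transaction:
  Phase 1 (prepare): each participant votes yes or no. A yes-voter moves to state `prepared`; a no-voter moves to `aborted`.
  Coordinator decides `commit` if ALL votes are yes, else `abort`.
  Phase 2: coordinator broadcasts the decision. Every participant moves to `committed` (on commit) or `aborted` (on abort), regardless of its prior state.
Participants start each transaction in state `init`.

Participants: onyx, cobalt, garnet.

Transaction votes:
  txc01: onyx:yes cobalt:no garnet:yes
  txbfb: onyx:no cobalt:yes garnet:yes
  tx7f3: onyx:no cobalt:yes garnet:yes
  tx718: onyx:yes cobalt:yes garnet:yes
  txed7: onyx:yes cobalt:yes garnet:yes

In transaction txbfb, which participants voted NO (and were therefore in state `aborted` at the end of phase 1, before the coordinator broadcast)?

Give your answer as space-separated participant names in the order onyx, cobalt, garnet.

Txn txbfb phase 1: onyx no -> aborted; cobalt yes -> prepared; garnet yes -> prepared

Answer: onyx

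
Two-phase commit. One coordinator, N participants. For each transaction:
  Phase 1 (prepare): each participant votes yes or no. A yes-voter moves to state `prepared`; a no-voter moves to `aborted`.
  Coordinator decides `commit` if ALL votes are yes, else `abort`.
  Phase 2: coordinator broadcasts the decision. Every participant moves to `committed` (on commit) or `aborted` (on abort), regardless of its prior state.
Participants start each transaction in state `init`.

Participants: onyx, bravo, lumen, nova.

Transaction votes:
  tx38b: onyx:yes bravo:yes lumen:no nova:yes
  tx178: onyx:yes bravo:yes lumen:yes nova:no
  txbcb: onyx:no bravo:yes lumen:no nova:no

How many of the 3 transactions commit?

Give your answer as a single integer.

tx38b: no from lumen -> abort (commits=0)
tx178: no from nova -> abort (commits=0)
txbcb: no from onyx, lumen, nova -> abort (commits=0)

Answer: 0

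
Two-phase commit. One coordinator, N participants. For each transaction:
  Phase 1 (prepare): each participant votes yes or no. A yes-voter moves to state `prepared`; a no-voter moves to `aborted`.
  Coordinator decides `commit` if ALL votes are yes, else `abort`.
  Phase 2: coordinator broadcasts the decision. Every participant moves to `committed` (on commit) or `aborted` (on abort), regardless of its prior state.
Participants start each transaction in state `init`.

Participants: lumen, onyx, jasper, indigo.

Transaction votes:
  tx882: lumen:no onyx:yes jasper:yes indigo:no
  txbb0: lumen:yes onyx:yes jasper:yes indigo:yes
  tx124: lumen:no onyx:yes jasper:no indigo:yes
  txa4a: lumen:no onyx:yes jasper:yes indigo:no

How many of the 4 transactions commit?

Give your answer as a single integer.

Answer: 1

Derivation:
tx882: no from lumen, indigo -> abort (commits=0)
txbb0: all yes -> commit (commits=1)
tx124: no from lumen, jasper -> abort (commits=1)
txa4a: no from lumen, indigo -> abort (commits=1)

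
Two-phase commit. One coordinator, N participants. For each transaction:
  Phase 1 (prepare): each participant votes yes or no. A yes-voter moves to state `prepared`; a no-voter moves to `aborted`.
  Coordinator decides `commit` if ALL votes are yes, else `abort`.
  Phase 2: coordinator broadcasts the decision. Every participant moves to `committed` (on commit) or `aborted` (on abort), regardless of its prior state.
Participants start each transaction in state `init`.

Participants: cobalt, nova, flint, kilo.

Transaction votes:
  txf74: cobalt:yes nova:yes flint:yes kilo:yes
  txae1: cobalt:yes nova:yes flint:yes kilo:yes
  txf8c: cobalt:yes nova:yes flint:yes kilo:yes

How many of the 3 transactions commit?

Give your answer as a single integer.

txf74: all yes -> commit (commits=1)
txae1: all yes -> commit (commits=2)
txf8c: all yes -> commit (commits=3)

Answer: 3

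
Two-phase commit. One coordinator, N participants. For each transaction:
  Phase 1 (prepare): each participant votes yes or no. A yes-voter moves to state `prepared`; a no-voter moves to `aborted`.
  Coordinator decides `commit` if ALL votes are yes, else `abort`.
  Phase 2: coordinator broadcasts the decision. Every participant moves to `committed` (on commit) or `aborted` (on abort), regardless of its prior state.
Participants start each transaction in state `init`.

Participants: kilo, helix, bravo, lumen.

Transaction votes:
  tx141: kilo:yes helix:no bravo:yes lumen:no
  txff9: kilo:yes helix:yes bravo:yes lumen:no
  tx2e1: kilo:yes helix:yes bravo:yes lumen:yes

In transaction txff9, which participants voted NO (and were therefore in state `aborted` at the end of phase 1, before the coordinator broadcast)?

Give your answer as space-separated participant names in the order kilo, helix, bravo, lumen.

Answer: lumen

Derivation:
Txn txff9 phase 1: kilo yes -> prepared; helix yes -> prepared; bravo yes -> prepared; lumen no -> aborted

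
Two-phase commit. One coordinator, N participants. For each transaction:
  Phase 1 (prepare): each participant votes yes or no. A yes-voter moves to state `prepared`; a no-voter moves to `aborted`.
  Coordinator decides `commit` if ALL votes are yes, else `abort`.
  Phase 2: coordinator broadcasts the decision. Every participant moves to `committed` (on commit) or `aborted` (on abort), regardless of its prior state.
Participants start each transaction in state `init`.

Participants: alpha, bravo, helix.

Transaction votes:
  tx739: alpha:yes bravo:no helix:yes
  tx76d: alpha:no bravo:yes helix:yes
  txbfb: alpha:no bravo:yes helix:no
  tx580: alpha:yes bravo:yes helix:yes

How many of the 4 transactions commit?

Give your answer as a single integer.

tx739: no from bravo -> abort (commits=0)
tx76d: no from alpha -> abort (commits=0)
txbfb: no from alpha, helix -> abort (commits=0)
tx580: all yes -> commit (commits=1)

Answer: 1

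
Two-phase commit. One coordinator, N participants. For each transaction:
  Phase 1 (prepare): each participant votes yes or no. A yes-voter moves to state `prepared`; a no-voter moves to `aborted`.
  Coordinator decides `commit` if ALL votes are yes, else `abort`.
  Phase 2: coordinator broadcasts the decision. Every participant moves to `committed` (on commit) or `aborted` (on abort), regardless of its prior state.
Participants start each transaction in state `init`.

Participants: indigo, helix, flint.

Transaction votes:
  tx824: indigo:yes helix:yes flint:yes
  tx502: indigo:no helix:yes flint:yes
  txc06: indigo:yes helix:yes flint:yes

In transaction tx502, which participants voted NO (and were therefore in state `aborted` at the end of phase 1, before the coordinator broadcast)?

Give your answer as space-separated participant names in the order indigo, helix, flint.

Txn tx502 phase 1: indigo no -> aborted; helix yes -> prepared; flint yes -> prepared

Answer: indigo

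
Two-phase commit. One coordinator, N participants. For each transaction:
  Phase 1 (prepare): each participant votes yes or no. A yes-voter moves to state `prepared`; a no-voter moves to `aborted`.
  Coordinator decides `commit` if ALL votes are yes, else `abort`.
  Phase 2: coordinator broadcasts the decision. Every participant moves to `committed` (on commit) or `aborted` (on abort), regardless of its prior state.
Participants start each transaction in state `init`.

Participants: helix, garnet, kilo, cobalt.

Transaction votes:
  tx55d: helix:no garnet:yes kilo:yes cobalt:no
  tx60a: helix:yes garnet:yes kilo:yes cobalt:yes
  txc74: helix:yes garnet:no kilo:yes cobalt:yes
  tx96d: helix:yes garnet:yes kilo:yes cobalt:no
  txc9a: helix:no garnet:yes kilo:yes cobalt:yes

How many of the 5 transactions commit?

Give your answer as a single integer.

Answer: 1

Derivation:
tx55d: no from helix, cobalt -> abort (commits=0)
tx60a: all yes -> commit (commits=1)
txc74: no from garnet -> abort (commits=1)
tx96d: no from cobalt -> abort (commits=1)
txc9a: no from helix -> abort (commits=1)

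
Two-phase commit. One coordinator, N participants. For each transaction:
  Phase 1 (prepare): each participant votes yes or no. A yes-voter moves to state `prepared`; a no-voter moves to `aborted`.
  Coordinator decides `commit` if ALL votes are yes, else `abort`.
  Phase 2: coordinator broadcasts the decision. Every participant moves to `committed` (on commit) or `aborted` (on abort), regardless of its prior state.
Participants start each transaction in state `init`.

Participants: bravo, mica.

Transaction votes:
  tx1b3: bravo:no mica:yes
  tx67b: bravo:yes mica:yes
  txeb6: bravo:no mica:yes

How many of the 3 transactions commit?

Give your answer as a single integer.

Answer: 1

Derivation:
tx1b3: no from bravo -> abort (commits=0)
tx67b: all yes -> commit (commits=1)
txeb6: no from bravo -> abort (commits=1)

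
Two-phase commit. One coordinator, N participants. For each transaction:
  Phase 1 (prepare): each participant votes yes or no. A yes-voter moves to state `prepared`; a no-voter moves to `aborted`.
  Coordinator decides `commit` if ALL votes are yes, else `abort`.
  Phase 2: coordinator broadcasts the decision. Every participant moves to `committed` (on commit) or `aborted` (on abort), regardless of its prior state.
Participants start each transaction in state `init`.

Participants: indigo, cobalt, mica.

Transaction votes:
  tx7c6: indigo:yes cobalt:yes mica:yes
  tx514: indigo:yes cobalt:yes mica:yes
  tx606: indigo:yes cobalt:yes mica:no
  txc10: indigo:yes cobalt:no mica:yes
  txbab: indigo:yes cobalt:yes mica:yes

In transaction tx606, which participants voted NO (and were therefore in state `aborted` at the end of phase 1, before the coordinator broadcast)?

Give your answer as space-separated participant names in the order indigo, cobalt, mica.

Txn tx606 phase 1: indigo yes -> prepared; cobalt yes -> prepared; mica no -> aborted

Answer: mica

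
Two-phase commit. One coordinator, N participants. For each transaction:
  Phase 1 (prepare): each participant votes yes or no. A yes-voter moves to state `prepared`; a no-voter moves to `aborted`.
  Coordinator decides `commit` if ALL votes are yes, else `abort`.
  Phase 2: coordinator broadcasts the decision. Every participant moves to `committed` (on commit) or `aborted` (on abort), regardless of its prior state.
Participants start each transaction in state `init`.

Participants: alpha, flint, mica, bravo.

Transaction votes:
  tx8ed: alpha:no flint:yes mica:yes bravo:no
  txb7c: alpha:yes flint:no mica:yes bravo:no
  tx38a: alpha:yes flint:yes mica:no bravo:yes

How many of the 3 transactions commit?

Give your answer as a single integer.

Answer: 0

Derivation:
tx8ed: no from alpha, bravo -> abort (commits=0)
txb7c: no from flint, bravo -> abort (commits=0)
tx38a: no from mica -> abort (commits=0)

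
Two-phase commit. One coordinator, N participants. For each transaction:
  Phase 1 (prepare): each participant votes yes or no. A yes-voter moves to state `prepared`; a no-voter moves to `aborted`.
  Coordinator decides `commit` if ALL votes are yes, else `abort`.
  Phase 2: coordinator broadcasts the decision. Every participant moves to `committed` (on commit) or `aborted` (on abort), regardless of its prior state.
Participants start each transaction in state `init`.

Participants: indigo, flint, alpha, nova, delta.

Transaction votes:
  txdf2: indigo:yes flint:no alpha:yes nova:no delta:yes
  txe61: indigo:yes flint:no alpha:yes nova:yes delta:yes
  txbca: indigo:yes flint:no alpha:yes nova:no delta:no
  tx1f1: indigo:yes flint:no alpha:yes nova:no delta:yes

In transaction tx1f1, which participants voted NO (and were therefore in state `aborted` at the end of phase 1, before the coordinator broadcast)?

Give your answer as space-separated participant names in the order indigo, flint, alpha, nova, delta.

Txn tx1f1 phase 1: indigo yes -> prepared; flint no -> aborted; alpha yes -> prepared; nova no -> aborted; delta yes -> prepared

Answer: flint nova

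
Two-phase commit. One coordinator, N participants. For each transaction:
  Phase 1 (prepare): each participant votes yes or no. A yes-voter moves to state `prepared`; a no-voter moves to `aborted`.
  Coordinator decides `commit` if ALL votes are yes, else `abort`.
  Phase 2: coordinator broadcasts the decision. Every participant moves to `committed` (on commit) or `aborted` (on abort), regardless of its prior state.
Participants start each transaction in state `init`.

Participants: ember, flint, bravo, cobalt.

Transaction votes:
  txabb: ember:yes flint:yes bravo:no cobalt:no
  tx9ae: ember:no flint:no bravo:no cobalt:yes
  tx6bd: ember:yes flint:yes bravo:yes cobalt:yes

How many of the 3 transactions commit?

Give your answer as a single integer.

txabb: no from bravo, cobalt -> abort (commits=0)
tx9ae: no from ember, flint, bravo -> abort (commits=0)
tx6bd: all yes -> commit (commits=1)

Answer: 1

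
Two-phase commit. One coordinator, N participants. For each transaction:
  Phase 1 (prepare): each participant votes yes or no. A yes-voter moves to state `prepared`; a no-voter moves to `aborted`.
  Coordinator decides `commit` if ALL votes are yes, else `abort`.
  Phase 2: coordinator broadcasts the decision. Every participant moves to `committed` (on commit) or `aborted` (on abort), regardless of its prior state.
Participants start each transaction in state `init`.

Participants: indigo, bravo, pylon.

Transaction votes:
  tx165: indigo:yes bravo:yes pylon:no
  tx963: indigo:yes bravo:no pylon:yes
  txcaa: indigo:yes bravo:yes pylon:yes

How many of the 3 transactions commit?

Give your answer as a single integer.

Answer: 1

Derivation:
tx165: no from pylon -> abort (commits=0)
tx963: no from bravo -> abort (commits=0)
txcaa: all yes -> commit (commits=1)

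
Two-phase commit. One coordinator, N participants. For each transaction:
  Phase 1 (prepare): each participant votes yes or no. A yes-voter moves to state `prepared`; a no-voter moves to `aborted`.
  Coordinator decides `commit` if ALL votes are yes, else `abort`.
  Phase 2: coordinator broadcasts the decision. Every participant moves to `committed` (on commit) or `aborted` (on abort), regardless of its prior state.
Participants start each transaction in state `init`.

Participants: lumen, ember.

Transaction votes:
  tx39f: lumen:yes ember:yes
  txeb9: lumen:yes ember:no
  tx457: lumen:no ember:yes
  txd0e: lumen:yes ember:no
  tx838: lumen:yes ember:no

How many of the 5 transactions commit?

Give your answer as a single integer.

Answer: 1

Derivation:
tx39f: all yes -> commit (commits=1)
txeb9: no from ember -> abort (commits=1)
tx457: no from lumen -> abort (commits=1)
txd0e: no from ember -> abort (commits=1)
tx838: no from ember -> abort (commits=1)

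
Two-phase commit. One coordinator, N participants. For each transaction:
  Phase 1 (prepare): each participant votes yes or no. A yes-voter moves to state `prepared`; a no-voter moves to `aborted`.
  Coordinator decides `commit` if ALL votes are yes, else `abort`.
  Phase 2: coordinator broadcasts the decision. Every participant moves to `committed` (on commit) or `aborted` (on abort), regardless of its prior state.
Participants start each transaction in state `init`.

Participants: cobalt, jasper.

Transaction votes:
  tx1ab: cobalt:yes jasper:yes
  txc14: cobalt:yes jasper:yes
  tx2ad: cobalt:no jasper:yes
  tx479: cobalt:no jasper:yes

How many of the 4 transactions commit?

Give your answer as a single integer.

Answer: 2

Derivation:
tx1ab: all yes -> commit (commits=1)
txc14: all yes -> commit (commits=2)
tx2ad: no from cobalt -> abort (commits=2)
tx479: no from cobalt -> abort (commits=2)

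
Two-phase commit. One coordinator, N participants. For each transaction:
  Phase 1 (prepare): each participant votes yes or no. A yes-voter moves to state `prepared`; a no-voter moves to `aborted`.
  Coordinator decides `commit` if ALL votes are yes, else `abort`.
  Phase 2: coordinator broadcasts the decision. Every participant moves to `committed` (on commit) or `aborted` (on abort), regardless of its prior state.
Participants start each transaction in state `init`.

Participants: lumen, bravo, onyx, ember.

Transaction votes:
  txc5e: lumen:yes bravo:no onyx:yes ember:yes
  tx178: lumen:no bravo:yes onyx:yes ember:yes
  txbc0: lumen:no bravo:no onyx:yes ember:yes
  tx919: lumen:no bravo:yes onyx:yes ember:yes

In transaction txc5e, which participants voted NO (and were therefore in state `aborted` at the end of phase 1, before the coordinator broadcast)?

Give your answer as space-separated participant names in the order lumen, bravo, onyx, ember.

Answer: bravo

Derivation:
Txn txc5e phase 1: lumen yes -> prepared; bravo no -> aborted; onyx yes -> prepared; ember yes -> prepared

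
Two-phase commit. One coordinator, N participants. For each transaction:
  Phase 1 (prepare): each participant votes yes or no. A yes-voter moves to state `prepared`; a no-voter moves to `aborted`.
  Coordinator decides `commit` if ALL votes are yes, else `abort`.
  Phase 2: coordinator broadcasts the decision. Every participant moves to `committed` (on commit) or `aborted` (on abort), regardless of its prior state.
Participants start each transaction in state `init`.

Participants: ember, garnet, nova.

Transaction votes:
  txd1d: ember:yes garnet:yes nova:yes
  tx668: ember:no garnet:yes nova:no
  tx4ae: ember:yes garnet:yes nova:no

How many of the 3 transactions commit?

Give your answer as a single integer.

txd1d: all yes -> commit (commits=1)
tx668: no from ember, nova -> abort (commits=1)
tx4ae: no from nova -> abort (commits=1)

Answer: 1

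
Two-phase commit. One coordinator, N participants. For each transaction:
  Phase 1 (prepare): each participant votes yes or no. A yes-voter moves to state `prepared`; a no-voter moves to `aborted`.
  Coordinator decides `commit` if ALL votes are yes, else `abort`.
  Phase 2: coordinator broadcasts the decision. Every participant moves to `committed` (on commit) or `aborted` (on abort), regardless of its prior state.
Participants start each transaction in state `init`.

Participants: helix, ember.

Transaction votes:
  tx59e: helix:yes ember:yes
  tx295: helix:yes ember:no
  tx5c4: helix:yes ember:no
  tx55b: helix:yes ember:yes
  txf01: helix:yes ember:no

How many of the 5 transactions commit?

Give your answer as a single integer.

Answer: 2

Derivation:
tx59e: all yes -> commit (commits=1)
tx295: no from ember -> abort (commits=1)
tx5c4: no from ember -> abort (commits=1)
tx55b: all yes -> commit (commits=2)
txf01: no from ember -> abort (commits=2)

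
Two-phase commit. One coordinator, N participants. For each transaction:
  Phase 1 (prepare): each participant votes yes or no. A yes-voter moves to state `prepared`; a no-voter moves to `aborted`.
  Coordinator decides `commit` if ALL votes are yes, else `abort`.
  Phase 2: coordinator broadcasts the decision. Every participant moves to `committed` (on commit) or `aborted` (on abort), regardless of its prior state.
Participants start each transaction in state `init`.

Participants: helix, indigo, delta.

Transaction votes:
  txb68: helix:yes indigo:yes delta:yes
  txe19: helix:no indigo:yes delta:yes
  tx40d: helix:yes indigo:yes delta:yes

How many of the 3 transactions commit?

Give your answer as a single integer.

txb68: all yes -> commit (commits=1)
txe19: no from helix -> abort (commits=1)
tx40d: all yes -> commit (commits=2)

Answer: 2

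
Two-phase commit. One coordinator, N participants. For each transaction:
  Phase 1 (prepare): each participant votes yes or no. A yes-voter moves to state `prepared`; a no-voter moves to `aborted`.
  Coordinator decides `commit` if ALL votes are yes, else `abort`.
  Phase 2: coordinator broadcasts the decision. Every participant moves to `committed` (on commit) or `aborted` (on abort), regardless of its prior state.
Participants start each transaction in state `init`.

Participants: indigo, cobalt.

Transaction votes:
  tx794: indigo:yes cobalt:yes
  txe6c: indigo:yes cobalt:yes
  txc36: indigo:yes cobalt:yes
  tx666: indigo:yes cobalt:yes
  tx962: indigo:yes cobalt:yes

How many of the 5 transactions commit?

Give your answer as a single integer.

Answer: 5

Derivation:
tx794: all yes -> commit (commits=1)
txe6c: all yes -> commit (commits=2)
txc36: all yes -> commit (commits=3)
tx666: all yes -> commit (commits=4)
tx962: all yes -> commit (commits=5)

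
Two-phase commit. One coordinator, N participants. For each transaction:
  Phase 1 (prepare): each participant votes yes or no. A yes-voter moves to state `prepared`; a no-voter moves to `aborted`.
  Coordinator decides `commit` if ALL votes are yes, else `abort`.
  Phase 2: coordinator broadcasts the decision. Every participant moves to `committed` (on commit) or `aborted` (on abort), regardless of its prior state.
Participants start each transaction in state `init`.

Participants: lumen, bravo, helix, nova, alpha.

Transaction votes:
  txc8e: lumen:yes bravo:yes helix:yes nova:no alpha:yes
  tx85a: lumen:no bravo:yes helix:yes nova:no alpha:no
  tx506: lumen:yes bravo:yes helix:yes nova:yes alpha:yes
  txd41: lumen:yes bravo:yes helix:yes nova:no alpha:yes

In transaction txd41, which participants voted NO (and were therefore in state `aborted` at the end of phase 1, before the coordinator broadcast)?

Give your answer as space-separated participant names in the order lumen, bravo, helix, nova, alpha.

Txn txd41 phase 1: lumen yes -> prepared; bravo yes -> prepared; helix yes -> prepared; nova no -> aborted; alpha yes -> prepared

Answer: nova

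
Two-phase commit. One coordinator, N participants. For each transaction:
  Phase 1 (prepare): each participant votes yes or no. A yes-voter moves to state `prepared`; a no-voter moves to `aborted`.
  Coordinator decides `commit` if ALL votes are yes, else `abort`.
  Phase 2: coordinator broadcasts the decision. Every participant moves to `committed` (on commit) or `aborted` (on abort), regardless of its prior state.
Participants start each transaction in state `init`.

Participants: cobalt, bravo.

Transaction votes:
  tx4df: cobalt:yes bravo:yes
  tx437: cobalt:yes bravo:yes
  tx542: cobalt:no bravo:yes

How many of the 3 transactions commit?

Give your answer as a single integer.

Answer: 2

Derivation:
tx4df: all yes -> commit (commits=1)
tx437: all yes -> commit (commits=2)
tx542: no from cobalt -> abort (commits=2)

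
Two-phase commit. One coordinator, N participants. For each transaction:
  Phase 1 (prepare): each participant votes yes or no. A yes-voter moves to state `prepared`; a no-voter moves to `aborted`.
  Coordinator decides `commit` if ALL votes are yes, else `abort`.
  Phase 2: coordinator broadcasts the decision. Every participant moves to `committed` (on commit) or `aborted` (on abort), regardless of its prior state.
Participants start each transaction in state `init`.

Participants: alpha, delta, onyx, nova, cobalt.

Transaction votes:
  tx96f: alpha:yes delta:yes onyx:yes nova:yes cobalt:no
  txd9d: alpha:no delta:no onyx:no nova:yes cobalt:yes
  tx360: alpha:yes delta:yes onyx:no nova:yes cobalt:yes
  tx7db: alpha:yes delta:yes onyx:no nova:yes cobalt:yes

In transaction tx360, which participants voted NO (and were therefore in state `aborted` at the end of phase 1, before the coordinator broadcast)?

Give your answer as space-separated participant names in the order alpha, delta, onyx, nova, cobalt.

Txn tx360 phase 1: alpha yes -> prepared; delta yes -> prepared; onyx no -> aborted; nova yes -> prepared; cobalt yes -> prepared

Answer: onyx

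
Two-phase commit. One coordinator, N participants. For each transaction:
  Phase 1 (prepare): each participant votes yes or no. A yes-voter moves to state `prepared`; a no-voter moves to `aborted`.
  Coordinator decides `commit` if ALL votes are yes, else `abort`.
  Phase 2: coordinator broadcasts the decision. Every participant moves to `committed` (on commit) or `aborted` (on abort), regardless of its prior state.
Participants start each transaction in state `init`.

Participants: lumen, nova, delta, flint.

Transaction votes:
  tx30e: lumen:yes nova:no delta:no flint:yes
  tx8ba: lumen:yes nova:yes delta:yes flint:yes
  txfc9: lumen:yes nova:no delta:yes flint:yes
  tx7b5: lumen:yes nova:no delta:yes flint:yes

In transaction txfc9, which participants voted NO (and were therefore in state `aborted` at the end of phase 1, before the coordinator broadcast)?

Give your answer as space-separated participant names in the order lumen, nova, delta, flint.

Answer: nova

Derivation:
Txn txfc9 phase 1: lumen yes -> prepared; nova no -> aborted; delta yes -> prepared; flint yes -> prepared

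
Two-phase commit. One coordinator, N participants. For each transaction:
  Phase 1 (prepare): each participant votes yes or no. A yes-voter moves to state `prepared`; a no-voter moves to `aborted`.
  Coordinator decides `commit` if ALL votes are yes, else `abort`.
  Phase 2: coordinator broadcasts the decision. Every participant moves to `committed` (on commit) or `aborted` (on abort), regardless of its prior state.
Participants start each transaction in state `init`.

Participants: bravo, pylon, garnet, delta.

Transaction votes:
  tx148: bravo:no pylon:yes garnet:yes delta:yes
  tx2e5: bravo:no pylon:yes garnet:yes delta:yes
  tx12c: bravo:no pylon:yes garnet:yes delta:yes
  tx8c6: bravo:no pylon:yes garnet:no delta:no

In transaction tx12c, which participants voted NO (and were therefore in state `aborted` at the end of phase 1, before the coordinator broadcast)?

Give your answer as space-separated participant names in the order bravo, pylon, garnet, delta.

Txn tx12c phase 1: bravo no -> aborted; pylon yes -> prepared; garnet yes -> prepared; delta yes -> prepared

Answer: bravo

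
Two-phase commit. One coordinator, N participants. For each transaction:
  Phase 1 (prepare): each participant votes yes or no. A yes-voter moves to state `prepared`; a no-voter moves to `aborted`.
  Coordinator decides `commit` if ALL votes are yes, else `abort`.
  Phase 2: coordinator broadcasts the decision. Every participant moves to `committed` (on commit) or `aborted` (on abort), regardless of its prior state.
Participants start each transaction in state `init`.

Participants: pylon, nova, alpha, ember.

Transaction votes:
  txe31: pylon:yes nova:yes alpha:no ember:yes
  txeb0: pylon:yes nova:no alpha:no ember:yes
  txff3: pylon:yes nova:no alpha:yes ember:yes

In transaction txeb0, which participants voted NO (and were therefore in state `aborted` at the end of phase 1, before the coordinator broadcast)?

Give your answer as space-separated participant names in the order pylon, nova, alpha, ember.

Txn txeb0 phase 1: pylon yes -> prepared; nova no -> aborted; alpha no -> aborted; ember yes -> prepared

Answer: nova alpha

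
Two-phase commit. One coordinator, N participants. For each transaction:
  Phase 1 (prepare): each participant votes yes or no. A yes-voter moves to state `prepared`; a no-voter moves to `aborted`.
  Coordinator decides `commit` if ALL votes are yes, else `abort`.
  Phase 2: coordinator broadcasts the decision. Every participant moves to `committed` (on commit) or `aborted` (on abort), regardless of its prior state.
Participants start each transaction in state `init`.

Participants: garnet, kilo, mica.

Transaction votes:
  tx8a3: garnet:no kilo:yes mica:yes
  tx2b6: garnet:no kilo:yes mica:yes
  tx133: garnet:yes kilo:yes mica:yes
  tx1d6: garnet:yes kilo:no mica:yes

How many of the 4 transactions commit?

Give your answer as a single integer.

Answer: 1

Derivation:
tx8a3: no from garnet -> abort (commits=0)
tx2b6: no from garnet -> abort (commits=0)
tx133: all yes -> commit (commits=1)
tx1d6: no from kilo -> abort (commits=1)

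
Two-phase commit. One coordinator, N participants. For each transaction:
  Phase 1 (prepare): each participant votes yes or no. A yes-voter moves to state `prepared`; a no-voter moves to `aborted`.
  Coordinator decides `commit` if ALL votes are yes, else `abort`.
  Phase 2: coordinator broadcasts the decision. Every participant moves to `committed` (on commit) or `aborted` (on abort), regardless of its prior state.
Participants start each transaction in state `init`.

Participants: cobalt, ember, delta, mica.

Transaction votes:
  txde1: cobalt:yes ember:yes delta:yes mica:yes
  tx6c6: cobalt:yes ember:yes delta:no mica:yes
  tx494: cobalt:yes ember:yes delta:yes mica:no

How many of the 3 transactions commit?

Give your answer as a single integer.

Answer: 1

Derivation:
txde1: all yes -> commit (commits=1)
tx6c6: no from delta -> abort (commits=1)
tx494: no from mica -> abort (commits=1)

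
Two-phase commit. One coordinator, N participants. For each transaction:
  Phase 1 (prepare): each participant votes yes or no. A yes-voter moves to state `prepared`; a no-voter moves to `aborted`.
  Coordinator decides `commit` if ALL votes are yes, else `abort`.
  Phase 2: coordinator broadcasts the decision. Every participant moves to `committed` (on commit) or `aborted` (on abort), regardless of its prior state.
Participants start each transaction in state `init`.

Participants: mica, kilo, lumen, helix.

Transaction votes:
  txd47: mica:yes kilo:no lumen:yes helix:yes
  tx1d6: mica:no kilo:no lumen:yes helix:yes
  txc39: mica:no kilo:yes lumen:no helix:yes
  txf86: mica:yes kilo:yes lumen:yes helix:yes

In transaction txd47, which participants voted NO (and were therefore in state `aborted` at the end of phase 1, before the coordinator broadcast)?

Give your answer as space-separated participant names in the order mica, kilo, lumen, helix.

Txn txd47 phase 1: mica yes -> prepared; kilo no -> aborted; lumen yes -> prepared; helix yes -> prepared

Answer: kilo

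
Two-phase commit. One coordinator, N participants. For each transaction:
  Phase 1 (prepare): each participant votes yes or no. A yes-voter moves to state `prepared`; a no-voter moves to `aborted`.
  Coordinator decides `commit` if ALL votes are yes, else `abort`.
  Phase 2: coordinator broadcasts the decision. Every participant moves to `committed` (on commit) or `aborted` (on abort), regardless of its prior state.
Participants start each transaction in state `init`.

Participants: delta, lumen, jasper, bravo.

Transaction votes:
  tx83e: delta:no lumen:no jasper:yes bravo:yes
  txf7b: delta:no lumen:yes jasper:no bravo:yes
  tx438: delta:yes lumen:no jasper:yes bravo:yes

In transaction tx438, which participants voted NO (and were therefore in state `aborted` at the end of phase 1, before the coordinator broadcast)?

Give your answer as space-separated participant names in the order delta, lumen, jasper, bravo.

Txn tx438 phase 1: delta yes -> prepared; lumen no -> aborted; jasper yes -> prepared; bravo yes -> prepared

Answer: lumen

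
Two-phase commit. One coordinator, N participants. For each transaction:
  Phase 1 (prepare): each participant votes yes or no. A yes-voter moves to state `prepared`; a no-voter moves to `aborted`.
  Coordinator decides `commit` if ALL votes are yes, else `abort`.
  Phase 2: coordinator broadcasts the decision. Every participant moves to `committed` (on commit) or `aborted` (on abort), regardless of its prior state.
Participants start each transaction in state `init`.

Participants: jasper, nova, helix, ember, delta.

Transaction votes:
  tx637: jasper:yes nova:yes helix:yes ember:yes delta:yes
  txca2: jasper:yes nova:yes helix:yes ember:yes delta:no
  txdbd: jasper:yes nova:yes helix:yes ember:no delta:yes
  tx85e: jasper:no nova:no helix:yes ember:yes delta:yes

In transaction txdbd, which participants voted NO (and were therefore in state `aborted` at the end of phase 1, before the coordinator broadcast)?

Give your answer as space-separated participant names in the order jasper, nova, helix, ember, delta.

Answer: ember

Derivation:
Txn txdbd phase 1: jasper yes -> prepared; nova yes -> prepared; helix yes -> prepared; ember no -> aborted; delta yes -> prepared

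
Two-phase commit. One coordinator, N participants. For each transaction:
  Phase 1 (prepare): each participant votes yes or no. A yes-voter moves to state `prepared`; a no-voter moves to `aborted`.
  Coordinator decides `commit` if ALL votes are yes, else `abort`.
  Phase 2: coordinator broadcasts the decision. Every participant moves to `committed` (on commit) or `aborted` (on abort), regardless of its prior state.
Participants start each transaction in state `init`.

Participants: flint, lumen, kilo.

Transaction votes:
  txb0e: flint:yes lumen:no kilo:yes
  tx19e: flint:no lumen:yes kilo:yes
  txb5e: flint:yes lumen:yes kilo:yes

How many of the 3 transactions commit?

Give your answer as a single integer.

Answer: 1

Derivation:
txb0e: no from lumen -> abort (commits=0)
tx19e: no from flint -> abort (commits=0)
txb5e: all yes -> commit (commits=1)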